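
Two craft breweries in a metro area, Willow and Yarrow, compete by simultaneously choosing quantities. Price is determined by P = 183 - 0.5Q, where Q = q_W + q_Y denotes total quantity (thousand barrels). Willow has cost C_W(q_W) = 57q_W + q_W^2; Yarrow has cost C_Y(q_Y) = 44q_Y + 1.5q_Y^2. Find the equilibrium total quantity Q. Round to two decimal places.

67.11

Willow's profit: π_W = (183 - 0.5Q)q_W - (57q_W + q_W²). Setting ∂π_W/∂q_W = 0: 126 - 3q_W - (1/2)(q_Y) = 0.
Yarrow's first-order condition: 139 - 4q_Y - (1/2)(q_W) = 0.
So q_W = (126 - (1/2)q_Y)/3 and q_Y = (139 - (1/2)q_W)/4.
Substituting one into the other gives q_W = 1738/47 and q_Y = 1416/47.
Total output Q = 1738/47 + 1416/47 = 67.1064.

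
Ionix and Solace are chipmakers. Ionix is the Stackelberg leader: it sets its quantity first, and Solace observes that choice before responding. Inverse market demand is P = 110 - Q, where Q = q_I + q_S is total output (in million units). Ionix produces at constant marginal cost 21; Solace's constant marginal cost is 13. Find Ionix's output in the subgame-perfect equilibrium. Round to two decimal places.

40.50

The follower Solace best-responds to any q_I: π_S = (110 - Q)q_S - 13q_S.
∂π_S/∂q_S = 97 - q_I - 2q_S = 0 gives the reaction function q_S = (97 - q_I)/2.
The leader anticipates this reaction. Substituting into P = 110 - Q gives P = 123/2 - (1/2)q_I, so π_I = (123/2 - (1/2)q_I)q_I - 21q_I.
Maximising: ∂π_I/∂q_I = 81/2 - q_I = 0, giving q_I = 81/2.
Then q_S = (97 - 81/2)/2 = 113/4.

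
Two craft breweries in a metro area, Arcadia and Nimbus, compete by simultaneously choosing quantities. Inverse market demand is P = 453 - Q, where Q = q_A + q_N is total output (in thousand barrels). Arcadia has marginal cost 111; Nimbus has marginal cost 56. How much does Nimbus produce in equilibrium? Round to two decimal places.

150.67

Arcadia's profit: π_A = (453 - Q)q_A - (111q_A). Setting ∂π_A/∂q_A = 0: 342 - 2q_A - (q_N) = 0.
Nimbus's first-order condition: 397 - 2q_N - (q_A) = 0.
Rearranging gives the reaction functions q_A = (342 - q_N)/2 and q_N = (397 - q_A)/2.
Solving the pair: q_A = 287/3, q_N = 452/3.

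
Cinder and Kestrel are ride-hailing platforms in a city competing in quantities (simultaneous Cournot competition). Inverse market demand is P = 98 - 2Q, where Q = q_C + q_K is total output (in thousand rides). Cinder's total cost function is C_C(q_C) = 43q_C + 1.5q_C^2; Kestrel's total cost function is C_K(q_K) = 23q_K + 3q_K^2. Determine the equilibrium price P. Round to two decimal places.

73.30

Cinder's profit: π_C = (98 - 2Q)q_C - (43q_C + (3/2)q_C²). Setting ∂π_C/∂q_C = 0: 55 - 7q_C - 2(q_K) = 0.
Kestrel's first-order condition: 75 - 10q_K - 2(q_C) = 0.
Best responses: q_C = (55 - 2q_K)/7, q_K = (75 - 2q_C)/10.
Solving the pair: q_C = 200/33, q_K = 415/66.
Total output Q = 815/66, so price P = 98 - 2·(815/66) = 73.3030.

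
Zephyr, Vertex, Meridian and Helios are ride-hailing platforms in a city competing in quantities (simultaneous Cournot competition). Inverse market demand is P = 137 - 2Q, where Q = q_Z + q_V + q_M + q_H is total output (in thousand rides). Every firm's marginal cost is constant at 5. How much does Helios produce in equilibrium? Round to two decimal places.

A representative firm's profit is π_i = q_i(137 - 2Q) - 5q_i.
First-order condition (treating rivals' output as given): 132 - 4q_i - 2·Σ_{j≠i} q_j = 0.
By symmetry each firm produces the same amount; substituting Σ_{j≠i} q_j = 3q_i yields q_i = 132/10 = 66/5.

13.20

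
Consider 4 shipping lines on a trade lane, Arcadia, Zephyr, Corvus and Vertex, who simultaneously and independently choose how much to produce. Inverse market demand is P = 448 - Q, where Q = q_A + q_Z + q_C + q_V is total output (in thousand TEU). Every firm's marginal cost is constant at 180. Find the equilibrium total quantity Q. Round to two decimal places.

214.40

Each firm earns π_i = (448 - Q)q_i - 180q_i.
First-order condition (treating rivals' output as given): 268 - 2q_i - Σ_{j≠i} q_j = 0.
By symmetry each firm produces the same amount; substituting Σ_{j≠i} q_j = 3q_i yields q_i = 268/5.
Total output Q = 268/5 + 268/5 + 268/5 + 268/5 = 1072/5.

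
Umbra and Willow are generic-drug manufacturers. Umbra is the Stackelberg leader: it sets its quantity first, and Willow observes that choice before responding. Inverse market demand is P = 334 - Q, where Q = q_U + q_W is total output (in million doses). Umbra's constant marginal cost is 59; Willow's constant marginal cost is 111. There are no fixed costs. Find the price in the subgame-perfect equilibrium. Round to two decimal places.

140.75

Solve by backward induction. Given q_U, the follower Willow maximises π_W = (334 - q_U - q_W)q_W - 111q_W.
Follower FOC: 223 - q_U - 2q_W = 0, so q_W(q_U) = (223 - q_U)/2.
The leader anticipates this reaction. Substituting into P = 334 - Q gives P = 445/2 - (1/2)q_U, so π_U = (445/2 - (1/2)q_U)q_U - 59q_U.
Maximising: ∂π_U/∂q_U = 327/2 - q_U = 0, giving q_U = 327/2.
Then q_W = (223 - 327/2)/2 = 119/4.
Total output Q = 773/4, so price P = 334 - 773/4 = 563/4.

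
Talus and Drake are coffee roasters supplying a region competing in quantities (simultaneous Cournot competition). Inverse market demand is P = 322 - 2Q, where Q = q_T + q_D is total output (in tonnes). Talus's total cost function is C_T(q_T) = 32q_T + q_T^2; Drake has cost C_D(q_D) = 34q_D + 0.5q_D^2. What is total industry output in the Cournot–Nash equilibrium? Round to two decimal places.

Talus's profit: π_T = (322 - 2Q)q_T - (32q_T + q_T²). Setting ∂π_T/∂q_T = 0: 290 - 6q_T - 2(q_D) = 0.
Drake's first-order condition: 288 - 5q_D - 2(q_T) = 0.
Best responses: q_T = (290 - 2q_D)/6, q_D = (288 - 2q_T)/5.
Substituting one into the other gives q_T = 437/13 and q_D = 574/13.
Total output Q = 437/13 + 574/13 = 1011/13.

77.77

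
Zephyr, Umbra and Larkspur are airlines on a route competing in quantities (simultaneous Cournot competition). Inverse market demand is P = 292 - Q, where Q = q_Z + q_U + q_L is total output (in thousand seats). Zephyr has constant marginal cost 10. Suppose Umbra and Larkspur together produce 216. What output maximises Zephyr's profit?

33

With rivals' combined output fixed at 216, Zephyr's profit is π_Z = (292 - 216 - q_Z)q_Z - (10q_Z) = (76 - q_Z)q_Z - (10q_Z).
∂π_Z/∂q_Z = 66 - 2q_Z = 0, so q_Z = 33.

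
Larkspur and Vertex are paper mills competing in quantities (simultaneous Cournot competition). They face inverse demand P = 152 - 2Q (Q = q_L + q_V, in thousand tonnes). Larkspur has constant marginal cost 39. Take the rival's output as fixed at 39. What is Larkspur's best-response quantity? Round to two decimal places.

With the rival's output fixed at 39, Larkspur's profit is π_L = (152 - 2·39 - 2q_L)q_L - (39q_L) = (74 - 2q_L)q_L - (39q_L).
∂π_L/∂q_L = 35 - 4q_L = 0, so q_L = 35/4.

8.75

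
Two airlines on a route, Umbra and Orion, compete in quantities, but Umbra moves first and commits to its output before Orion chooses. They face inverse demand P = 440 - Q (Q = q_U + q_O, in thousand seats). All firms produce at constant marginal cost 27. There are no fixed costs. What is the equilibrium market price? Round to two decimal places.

Solve by backward induction. Given q_U, the follower Orion maximises π_O = (440 - q_U - q_O)q_O - 27q_O.
Follower FOC: 413 - q_U - 2q_O = 0, so q_O(q_U) = (413 - q_U)/2.
Umbra substitutes q_O(q_U) into its own profit: π_U = q_U(440 - q_U - (413 - q_U)/2) - 27q_U = (467/2 - (1/2)q_U)q_U - 27q_U.
The leader's first-order condition 413/2 - q_U = 0 yields q_U = 413/2.
Then q_O = (413 - 413/2)/2 = 413/4.
Total output Q = 1239/4, so price P = 440 - 1239/4 = 521/4.

130.25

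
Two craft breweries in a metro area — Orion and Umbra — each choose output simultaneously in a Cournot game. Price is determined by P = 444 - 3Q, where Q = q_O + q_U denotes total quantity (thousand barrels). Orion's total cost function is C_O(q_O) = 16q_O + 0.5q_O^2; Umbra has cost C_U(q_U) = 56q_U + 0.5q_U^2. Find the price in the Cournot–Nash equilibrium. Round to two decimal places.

Orion's profit: π_O = (444 - 3Q)q_O - (16q_O + (1/2)q_O²). Setting ∂π_O/∂q_O = 0: 428 - 7q_O - 3(q_U) = 0.
Umbra's profit: π_U = (444 - 3Q)q_U - (56q_U + (1/2)q_U²). Setting ∂π_U/∂q_U = 0: 388 - 7q_U - 3(q_O) = 0.
So q_O = (428 - 3q_U)/7 and q_U = (388 - 3q_O)/7.
Solving the pair: q_O = 229/5, q_U = 179/5.
Total output Q = 408/5, so price P = 444 - 3·(408/5) = 996/5.

199.20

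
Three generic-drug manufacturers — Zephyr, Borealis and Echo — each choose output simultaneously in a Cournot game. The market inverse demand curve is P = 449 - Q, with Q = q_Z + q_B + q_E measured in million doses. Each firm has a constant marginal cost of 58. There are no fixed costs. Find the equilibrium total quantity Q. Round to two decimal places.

Each firm earns π_i = (449 - Q)q_i - 58q_i.
Setting ∂π_i/∂q_i = 0 with rivals' quantities fixed: 391 - 2q_i - Σ_{j≠i} q_j = 0.
By symmetry each firm produces the same amount; substituting Σ_{j≠i} q_j = 2q_i yields q_i = 391/4.
Total output Q = 391/4 + 391/4 + 391/4 = 1173/4.

293.25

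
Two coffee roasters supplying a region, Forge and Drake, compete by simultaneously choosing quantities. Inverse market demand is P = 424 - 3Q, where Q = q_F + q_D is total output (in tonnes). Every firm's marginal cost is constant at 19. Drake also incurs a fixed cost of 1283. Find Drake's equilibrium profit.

4792

Each firm earns π_i = (424 - 3Q)q_i - 19q_i.
First-order condition (treating rivals' output as given): 405 - 6q_i - 3q_j = 0.
With identical firms every q_j equals q_i, so q_j = q_i and 405 = 9q_i, giving q_i = 45.
Price P = 424 - 3·90 = 154.
Drake's profit: (154 - 19)·45 - 1283 = 4792.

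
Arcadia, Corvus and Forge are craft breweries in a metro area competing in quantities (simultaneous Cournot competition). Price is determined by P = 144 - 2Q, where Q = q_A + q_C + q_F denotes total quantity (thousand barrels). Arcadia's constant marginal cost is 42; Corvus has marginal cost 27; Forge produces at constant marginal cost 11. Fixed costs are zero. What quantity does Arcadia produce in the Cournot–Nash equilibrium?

Arcadia's profit: π_A = (144 - 2Q)q_A - (42q_A). Setting ∂π_A/∂q_A = 0: 102 - 4q_A - 2(q_C + q_F) = 0.
Corvus's profit: π_C = (144 - 2Q)q_C - (27q_C). Setting ∂π_C/∂q_C = 0: 117 - 4q_C - 2(q_A + q_F) = 0.
Forge's first-order condition: 133 - 4q_F - 2(q_A + q_C) = 0.
Adding the 3 first-order conditions: 352 − 8Q = 0, so Q = 44.
Back-substituting: q_A = (102 − 88)/2 = 7, q_C = (117 − 88)/2 = 29/2, q_F = (133 − 88)/2 = 45/2.

7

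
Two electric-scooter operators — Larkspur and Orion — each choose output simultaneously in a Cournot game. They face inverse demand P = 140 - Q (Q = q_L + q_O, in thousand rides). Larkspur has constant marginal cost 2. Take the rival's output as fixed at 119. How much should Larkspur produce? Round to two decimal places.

With the rival's output fixed at 119, Larkspur's profit is π_L = (140 - 119 - q_L)q_L - (2q_L) = (21 - q_L)q_L - (2q_L).
∂π_L/∂q_L = 19 - 2q_L = 0, so q_L = 19/2.

9.50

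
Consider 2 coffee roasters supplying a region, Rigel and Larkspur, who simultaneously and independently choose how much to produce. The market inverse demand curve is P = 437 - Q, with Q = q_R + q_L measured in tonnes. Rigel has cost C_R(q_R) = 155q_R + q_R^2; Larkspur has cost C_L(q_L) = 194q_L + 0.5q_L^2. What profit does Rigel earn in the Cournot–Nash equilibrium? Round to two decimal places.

Rigel's profit: π_R = (437 - Q)q_R - (155q_R + q_R²). Setting ∂π_R/∂q_R = 0: 282 - 4q_R - (q_L) = 0.
Larkspur's first-order condition: 243 - 3q_L - (q_R) = 0.
Best responses: q_R = (282 - q_L)/4, q_L = (243 - q_R)/3.
Solving the pair: q_R = 603/11, q_L = 690/11.
Price P = 437 - 1293/11 = 319.4545.
Rigel's profit: 319.4545·(603/11) - 155·(603/11) - (603/11)² = 6010.0661.

6010.07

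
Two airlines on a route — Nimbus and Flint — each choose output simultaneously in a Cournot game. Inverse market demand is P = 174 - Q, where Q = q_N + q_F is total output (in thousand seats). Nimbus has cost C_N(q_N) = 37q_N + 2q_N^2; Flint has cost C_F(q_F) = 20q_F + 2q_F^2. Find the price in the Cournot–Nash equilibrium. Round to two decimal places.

Nimbus's profit: π_N = (174 - Q)q_N - (37q_N + 2q_N²). Setting ∂π_N/∂q_N = 0: 137 - 6q_N - (q_F) = 0.
Flint's profit: π_F = (174 - Q)q_F - (20q_F + 2q_F²). Setting ∂π_F/∂q_F = 0: 154 - 6q_F - (q_N) = 0.
Rearranging gives the reaction functions q_N = (137 - q_F)/6 and q_F = (154 - q_N)/6.
Substituting one into the other gives q_N = 668/35 and q_F = 787/35.
Total output Q = 291/7, so price P = 174 - 291/7 = 927/7.

132.43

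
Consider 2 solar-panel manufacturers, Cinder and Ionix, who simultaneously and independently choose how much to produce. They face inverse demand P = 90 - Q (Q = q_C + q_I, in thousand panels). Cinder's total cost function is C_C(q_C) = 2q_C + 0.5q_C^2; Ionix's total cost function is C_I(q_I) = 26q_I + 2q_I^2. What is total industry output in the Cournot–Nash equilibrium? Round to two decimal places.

Cinder's profit: π_C = (90 - Q)q_C - (2q_C + (1/2)q_C²). Setting ∂π_C/∂q_C = 0: 88 - 3q_C - (q_I) = 0.
Ionix's profit: π_I = (90 - Q)q_I - (26q_I + 2q_I²). Setting ∂π_I/∂q_I = 0: 64 - 6q_I - (q_C) = 0.
Rearranging gives the reaction functions q_C = (88 - q_I)/3 and q_I = (64 - q_C)/6.
Solving the pair: q_C = 464/17, q_I = 104/17.
Total output Q = 464/17 + 104/17 = 568/17.

33.41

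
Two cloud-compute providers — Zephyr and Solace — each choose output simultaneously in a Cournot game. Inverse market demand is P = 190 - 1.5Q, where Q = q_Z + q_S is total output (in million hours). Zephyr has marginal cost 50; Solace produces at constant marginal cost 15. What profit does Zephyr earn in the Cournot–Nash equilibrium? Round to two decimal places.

816.67

Zephyr's profit: π_Z = (190 - 1.5Q)q_Z - (50q_Z). Setting ∂π_Z/∂q_Z = 0: 140 - 3q_Z - (3/2)(q_S) = 0.
Solace's first-order condition: 175 - 3q_S - (3/2)(q_Z) = 0.
Best responses: q_Z = (140 - (3/2)q_S)/3, q_S = (175 - (3/2)q_Z)/3.
Solving the pair: q_Z = 70/3, q_S = 140/3.
Price P = 190 - (3/2)·70 = 85.
Zephyr's profit: (85 - 50)·(70/3) = 816.6667.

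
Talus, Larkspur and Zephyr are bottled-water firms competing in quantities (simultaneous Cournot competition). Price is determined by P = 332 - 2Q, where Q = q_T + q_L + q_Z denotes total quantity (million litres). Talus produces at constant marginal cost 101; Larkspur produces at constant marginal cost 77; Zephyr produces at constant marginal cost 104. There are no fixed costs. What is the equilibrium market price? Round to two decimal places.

Talus's profit: π_T = (332 - 2Q)q_T - (101q_T). Setting ∂π_T/∂q_T = 0: 231 - 4q_T - 2(q_L + q_Z) = 0.
Larkspur's profit: π_L = (332 - 2Q)q_L - (77q_L). Setting ∂π_L/∂q_L = 0: 255 - 4q_L - 2(q_T + q_Z) = 0.
Zephyr's first-order condition: 228 - 4q_Z - 2(q_T + q_L) = 0.
Adding the 3 conditions: 714 − 4Q − 4Q = 0, i.e. Q = 357/4.
Back-substituting: q_T = (231 − 357/2)/2 = 105/4, q_L = (255 − 357/2)/2 = 153/4, q_Z = (228 − 357/2)/2 = 99/4.
Total output Q = 357/4, so price P = 332 - 2·(357/4) = 307/2.

153.50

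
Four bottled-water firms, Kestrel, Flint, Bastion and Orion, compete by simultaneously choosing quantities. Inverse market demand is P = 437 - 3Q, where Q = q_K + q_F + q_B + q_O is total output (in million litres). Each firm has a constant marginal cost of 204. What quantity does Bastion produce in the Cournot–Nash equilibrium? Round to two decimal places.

15.53

A representative firm's profit is π_i = q_i(437 - 3Q) - 204q_i.
First-order condition (treating rivals' output as given): 233 - 6q_i - 3·Σ_{j≠i} q_j = 0.
By symmetry each firm produces the same amount; substituting Σ_{j≠i} q_j = 3q_i yields q_i = 233/15.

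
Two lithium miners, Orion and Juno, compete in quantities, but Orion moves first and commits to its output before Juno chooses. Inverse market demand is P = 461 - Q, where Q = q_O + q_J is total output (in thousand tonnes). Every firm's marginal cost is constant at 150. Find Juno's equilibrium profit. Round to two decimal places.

The follower Juno best-responds to any q_O: π_J = (461 - Q)q_J - 150q_J.
∂π_J/∂q_J = 311 - q_O - 2q_J = 0 gives the reaction function q_J = (311 - q_O)/2.
The leader anticipates this reaction. Substituting into P = 461 - Q gives P = 611/2 - (1/2)q_O, so π_O = (611/2 - (1/2)q_O)q_O - 150q_O.
Maximising: ∂π_O/∂q_O = 311/2 - q_O = 0, giving q_O = 311/2.
Then q_J = (311 - 311/2)/2 = 311/4.
Price P = 461 - 933/4 = 911/4.
Juno's profit: (911/4 - 150)·(311/4) = 6045.0625.

6045.06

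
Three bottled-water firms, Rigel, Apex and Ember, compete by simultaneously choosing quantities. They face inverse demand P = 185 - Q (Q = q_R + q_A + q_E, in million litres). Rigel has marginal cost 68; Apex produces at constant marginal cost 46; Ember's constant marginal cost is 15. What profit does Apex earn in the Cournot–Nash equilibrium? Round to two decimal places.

Rigel's profit: π_R = (185 - Q)q_R - (68q_R). Setting ∂π_R/∂q_R = 0: 117 - 2q_R - (q_A + q_E) = 0.
Apex's profit: π_A = (185 - Q)q_A - (46q_A). Setting ∂π_A/∂q_A = 0: 139 - 2q_A - (q_R + q_E) = 0.
Ember's profit: π_E = (185 - Q)q_E - (15q_E). Setting ∂π_E/∂q_E = 0: 170 - 2q_E - (q_R + q_A) = 0.
Adding the 3 conditions: 426 − 2Q − 2Q = 0, i.e. Q = 213/2.
Back-substituting: q_R = (117 − 213/2) = 21/2, q_A = (139 − 213/2) = 65/2, q_E = (170 − 213/2) = 127/2.
Price P = 185 - 213/2 = 157/2.
Apex's profit: (157/2 - 46)·(65/2) = 1056.2500.

1056.25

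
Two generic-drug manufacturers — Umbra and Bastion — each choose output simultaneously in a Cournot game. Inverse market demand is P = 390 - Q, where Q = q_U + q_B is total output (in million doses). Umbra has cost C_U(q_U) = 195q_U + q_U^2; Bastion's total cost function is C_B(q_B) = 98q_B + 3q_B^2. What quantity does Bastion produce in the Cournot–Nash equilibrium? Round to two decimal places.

Umbra's profit: π_U = (390 - Q)q_U - (195q_U + q_U²). Setting ∂π_U/∂q_U = 0: 195 - 4q_U - (q_B) = 0.
Bastion's profit: π_B = (390 - Q)q_B - (98q_B + 3q_B²). Setting ∂π_B/∂q_B = 0: 292 - 8q_B - (q_U) = 0.
Best responses: q_U = (195 - q_B)/4, q_B = (292 - q_U)/8.
Solving the pair: q_U = 1268/31, q_B = 973/31.

31.39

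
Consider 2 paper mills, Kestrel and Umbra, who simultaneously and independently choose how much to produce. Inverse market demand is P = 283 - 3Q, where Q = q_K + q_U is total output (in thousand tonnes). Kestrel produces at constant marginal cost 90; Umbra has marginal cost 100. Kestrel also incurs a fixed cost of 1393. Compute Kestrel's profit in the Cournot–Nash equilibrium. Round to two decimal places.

Kestrel's profit: π_K = (283 - 3Q)q_K - (90q_K). Setting ∂π_K/∂q_K = 0: 193 - 6q_K - 3(q_U) = 0.
Umbra's profit: π_U = (283 - 3Q)q_U - (100q_U). Setting ∂π_U/∂q_U = 0: 183 - 6q_U - 3(q_K) = 0.
Rearranging gives the reaction functions q_K = (193 - 3q_U)/6 and q_U = (183 - 3q_K)/6.
Solving the pair: q_K = 203/9, q_U = 173/9.
Price P = 283 - 3·(376/9) = 473/3.
Kestrel's profit: (473/3 - 90)·(203/9) - 1393 = 133.2593.

133.26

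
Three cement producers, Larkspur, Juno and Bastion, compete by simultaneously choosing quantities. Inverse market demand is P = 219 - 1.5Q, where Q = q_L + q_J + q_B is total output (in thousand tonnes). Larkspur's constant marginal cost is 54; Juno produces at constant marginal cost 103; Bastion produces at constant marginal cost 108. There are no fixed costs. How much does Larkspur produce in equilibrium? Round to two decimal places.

Larkspur's profit: π_L = (219 - 1.5Q)q_L - (54q_L). Setting ∂π_L/∂q_L = 0: 165 - 3q_L - (3/2)(q_J + q_B) = 0.
Juno's first-order condition: 116 - 3q_J - (3/2)(q_L + q_B) = 0.
Bastion's profit: π_B = (219 - 1.5Q)q_B - (108q_B). Setting ∂π_B/∂q_B = 0: 111 - 3q_B - (3/2)(q_L + q_J) = 0.
Summing all 3 equations gives 392 − 6Q = 0, hence Q = 196/3.
Back-substituting: q_L = (165 − 98)/(3/2) = 134/3, q_J = (116 − 98)/(3/2) = 12, q_B = (111 − 98)/(3/2) = 26/3.

44.67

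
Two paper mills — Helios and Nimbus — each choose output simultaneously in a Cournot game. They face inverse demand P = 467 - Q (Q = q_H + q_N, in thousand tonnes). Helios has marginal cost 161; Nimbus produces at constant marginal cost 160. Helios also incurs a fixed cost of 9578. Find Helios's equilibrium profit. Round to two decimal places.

Helios's profit: π_H = (467 - Q)q_H - (161q_H). Setting ∂π_H/∂q_H = 0: 306 - 2q_H - (q_N) = 0.
Nimbus's profit: π_N = (467 - Q)q_N - (160q_N). Setting ∂π_N/∂q_N = 0: 307 - 2q_N - (q_H) = 0.
Best responses: q_H = (306 - q_N)/2, q_N = (307 - q_H)/2.
Solving the pair: q_H = 305/3, q_N = 308/3.
Price P = 467 - 613/3 = 788/3.
Helios's profit: (788/3 - 161)·(305/3) - 9578 = 758.1111.

758.11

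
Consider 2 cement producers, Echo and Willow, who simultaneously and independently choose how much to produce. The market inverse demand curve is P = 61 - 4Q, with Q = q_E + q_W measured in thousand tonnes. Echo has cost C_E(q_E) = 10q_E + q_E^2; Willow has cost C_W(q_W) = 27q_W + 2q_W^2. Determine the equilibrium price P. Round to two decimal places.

37.46

Echo's profit: π_E = (61 - 4Q)q_E - (10q_E + q_E²). Setting ∂π_E/∂q_E = 0: 51 - 10q_E - 4(q_W) = 0.
Willow's first-order condition: 34 - 12q_W - 4(q_E) = 0.
So q_E = (51 - 4q_W)/10 and q_W = (34 - 4q_E)/12.
Solving the pair: q_E = 119/26, q_W = 17/13.
Total output Q = 153/26, so price P = 61 - 4·(153/26) = 487/13.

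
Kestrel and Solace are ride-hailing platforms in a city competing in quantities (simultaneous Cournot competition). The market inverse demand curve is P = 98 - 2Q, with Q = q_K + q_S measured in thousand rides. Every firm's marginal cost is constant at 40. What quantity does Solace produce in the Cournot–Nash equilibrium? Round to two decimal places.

A representative firm's profit is π_i = q_i(98 - 2Q) - 40q_i.
First-order condition (treating rivals' output as given): 58 - 4q_i - 2q_j = 0.
With identical firms every q_j equals q_i, so q_j = q_i and 58 = 6q_i, giving q_i = 29/3.

9.67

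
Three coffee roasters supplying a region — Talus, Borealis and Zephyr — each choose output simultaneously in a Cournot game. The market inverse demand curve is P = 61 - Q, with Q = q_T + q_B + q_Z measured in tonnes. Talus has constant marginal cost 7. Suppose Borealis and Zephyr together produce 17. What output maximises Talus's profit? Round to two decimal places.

18.50

With rivals' combined output fixed at 17, Talus's profit is π_T = (61 - 17 - q_T)q_T - (7q_T) = (44 - q_T)q_T - (7q_T).
∂π_T/∂q_T = 37 - 2q_T = 0, so q_T = 37/2.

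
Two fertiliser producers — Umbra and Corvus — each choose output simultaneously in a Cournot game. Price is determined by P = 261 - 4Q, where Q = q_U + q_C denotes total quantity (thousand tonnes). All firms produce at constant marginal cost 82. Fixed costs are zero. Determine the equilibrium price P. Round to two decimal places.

Each firm earns π_i = (261 - 4Q)q_i - 82q_i.
First-order condition (treating rivals' output as given): 179 - 8q_i - 4q_j = 0.
By symmetry each firm produces the same amount; substituting q_j = q_i yields q_i = 179/12.
Total output Q = 179/6, so price P = 261 - 4·(179/6) = 425/3.

141.67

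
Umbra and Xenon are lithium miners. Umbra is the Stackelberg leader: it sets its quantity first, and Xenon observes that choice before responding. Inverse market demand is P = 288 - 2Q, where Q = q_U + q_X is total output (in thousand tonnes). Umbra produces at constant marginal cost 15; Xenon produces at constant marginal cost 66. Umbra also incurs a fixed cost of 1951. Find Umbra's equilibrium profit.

Solve by backward induction. Given q_U, the follower Xenon maximises π_X = (288 - 2q_U - 2q_X)q_X - 66q_X.
Setting the follower's marginal profit to zero, 222 - 2q_U - 4q_X = 0, i.e. q_X = (222 - 2q_U)/4.
Umbra substitutes q_X(q_U) into its own profit: π_U = q_U(288 - 2q_U - (222 - 2q_U)/2) - 15q_U = (177 - q_U)q_U - 15q_U.
Maximising: ∂π_U/∂q_U = 162 - 2q_U = 0, giving q_U = 81.
Then q_X = (222 - 2·81)/4 = 15.
Price P = 288 - 2·96 = 96.
Umbra's profit: (96 - 15)·81 - 1951 = 4610.

4610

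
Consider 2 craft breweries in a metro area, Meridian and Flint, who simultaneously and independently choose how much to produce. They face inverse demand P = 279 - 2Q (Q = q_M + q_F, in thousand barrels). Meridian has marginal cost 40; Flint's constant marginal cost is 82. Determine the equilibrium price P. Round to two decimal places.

133.67

Meridian's profit: π_M = (279 - 2Q)q_M - (40q_M). Setting ∂π_M/∂q_M = 0: 239 - 4q_M - 2(q_F) = 0.
Flint's first-order condition: 197 - 4q_F - 2(q_M) = 0.
So q_M = (239 - 2q_F)/4 and q_F = (197 - 2q_M)/4.
Solving the pair: q_M = 281/6, q_F = 155/6.
Total output Q = 218/3, so price P = 279 - 2·(218/3) = 401/3.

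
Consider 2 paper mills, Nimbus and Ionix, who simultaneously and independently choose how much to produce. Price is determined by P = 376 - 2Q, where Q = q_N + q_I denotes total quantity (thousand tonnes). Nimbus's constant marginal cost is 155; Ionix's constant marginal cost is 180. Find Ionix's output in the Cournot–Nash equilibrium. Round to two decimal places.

28.50

Nimbus's profit: π_N = (376 - 2Q)q_N - (155q_N). Setting ∂π_N/∂q_N = 0: 221 - 4q_N - 2(q_I) = 0.
Ionix's first-order condition: 196 - 4q_I - 2(q_N) = 0.
Rearranging gives the reaction functions q_N = (221 - 2q_I)/4 and q_I = (196 - 2q_N)/4.
Substituting one into the other gives q_N = 41 and q_I = 57/2.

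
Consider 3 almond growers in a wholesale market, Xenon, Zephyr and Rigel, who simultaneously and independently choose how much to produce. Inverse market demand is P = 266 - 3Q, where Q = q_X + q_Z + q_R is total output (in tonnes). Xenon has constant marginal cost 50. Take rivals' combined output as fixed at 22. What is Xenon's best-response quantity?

With rivals' combined output fixed at 22, Xenon's profit is π_X = (266 - 3·22 - 3q_X)q_X - (50q_X) = (200 - 3q_X)q_X - (50q_X).
∂π_X/∂q_X = 150 - 6q_X = 0, so q_X = 25.

25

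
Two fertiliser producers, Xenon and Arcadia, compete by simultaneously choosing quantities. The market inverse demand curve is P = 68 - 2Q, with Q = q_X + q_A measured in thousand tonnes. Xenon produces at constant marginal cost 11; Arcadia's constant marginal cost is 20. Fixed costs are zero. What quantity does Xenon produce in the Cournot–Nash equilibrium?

Xenon's profit: π_X = (68 - 2Q)q_X - (11q_X). Setting ∂π_X/∂q_X = 0: 57 - 4q_X - 2(q_A) = 0.
Arcadia's first-order condition: 48 - 4q_A - 2(q_X) = 0.
Best responses: q_X = (57 - 2q_A)/4, q_A = (48 - 2q_X)/4.
Solving the pair: q_X = 11, q_A = 13/2.

11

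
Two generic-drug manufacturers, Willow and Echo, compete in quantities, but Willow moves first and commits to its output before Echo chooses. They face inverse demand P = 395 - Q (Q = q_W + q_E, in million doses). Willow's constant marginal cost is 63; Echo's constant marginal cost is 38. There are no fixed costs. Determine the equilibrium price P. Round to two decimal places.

139.75

Solve by backward induction. Given q_W, the follower Echo maximises π_E = (395 - q_W - q_E)q_E - 38q_E.
Follower FOC: 357 - q_W - 2q_E = 0, so q_E(q_W) = (357 - q_W)/2.
The leader anticipates this reaction. Substituting into P = 395 - Q gives P = 433/2 - (1/2)q_W, so π_W = (433/2 - (1/2)q_W)q_W - 63q_W.
Maximising: ∂π_W/∂q_W = 307/2 - q_W = 0, giving q_W = 307/2.
Then q_E = (357 - 307/2)/2 = 407/4.
Total output Q = 1021/4, so price P = 395 - 1021/4 = 559/4.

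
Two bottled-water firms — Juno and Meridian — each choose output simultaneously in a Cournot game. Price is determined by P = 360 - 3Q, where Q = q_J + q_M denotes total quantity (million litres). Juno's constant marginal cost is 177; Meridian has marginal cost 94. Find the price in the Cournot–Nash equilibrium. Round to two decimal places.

210.33

Juno's profit: π_J = (360 - 3Q)q_J - (177q_J). Setting ∂π_J/∂q_J = 0: 183 - 6q_J - 3(q_M) = 0.
Meridian's first-order condition: 266 - 6q_M - 3(q_J) = 0.
Best responses: q_J = (183 - 3q_M)/6, q_M = (266 - 3q_J)/6.
Solving the pair: q_J = 100/9, q_M = 349/9.
Total output Q = 449/9, so price P = 360 - 3·(449/9) = 631/3.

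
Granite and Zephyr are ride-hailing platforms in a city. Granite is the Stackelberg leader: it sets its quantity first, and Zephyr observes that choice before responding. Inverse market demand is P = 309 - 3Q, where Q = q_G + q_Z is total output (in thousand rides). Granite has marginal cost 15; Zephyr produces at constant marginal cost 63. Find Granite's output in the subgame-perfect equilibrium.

57

The follower Zephyr best-responds to any q_G: π_Z = (309 - 3Q)q_Z - 63q_Z.
Follower FOC: 246 - 3q_G - 6q_Z = 0, so q_Z(q_G) = (246 - 3q_G)/6.
The leader anticipates this reaction. Substituting into P = 309 - 3Q gives P = 186 - (3/2)q_G, so π_G = (186 - (3/2)q_G)q_G - 15q_G.
Leader FOC: 171 - 3q_G = 0, so q_G = 57.
Then q_Z = (246 - 3·57)/6 = 25/2.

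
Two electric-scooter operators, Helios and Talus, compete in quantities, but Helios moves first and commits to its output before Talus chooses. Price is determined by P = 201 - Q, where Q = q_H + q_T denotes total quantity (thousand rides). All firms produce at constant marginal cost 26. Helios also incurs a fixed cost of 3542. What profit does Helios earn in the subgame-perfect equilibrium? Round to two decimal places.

286.13

Solve by backward induction. Given q_H, the follower Talus maximises π_T = (201 - q_H - q_T)q_T - 26q_T.
Setting the follower's marginal profit to zero, 175 - q_H - 2q_T = 0, i.e. q_T = (175 - q_H)/2.
The leader anticipates this reaction. Substituting into P = 201 - Q gives P = 227/2 - (1/2)q_H, so π_H = (227/2 - (1/2)q_H)q_H - 26q_H.
The leader's first-order condition 175/2 - q_H = 0 yields q_H = 175/2.
Then q_T = (175 - 175/2)/2 = 175/4.
Price P = 201 - 525/4 = 279/4.
Helios's profit: (279/4 - 26)·(175/2) - 3542 = 286.1250.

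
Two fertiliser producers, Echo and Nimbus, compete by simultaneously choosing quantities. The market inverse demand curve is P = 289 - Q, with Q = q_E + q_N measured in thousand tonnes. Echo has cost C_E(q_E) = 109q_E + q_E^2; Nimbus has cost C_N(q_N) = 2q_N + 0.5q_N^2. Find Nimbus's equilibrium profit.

11616

Echo's profit: π_E = (289 - Q)q_E - (109q_E + q_E²). Setting ∂π_E/∂q_E = 0: 180 - 4q_E - (q_N) = 0.
Nimbus's profit: π_N = (289 - Q)q_N - (2q_N + (1/2)q_N²). Setting ∂π_N/∂q_N = 0: 287 - 3q_N - (q_E) = 0.
So q_E = (180 - q_N)/4 and q_N = (287 - q_E)/3.
Substituting one into the other gives q_E = 23 and q_N = 88.
Price P = 289 - 111 = 178.
Nimbus's profit: 178·88 - 2·88 - (1/2)·88² = 11616.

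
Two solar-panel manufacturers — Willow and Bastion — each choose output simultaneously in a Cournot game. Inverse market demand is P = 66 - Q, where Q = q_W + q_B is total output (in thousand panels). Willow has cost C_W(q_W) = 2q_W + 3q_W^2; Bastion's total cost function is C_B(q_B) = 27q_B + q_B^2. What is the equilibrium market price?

Willow's profit: π_W = (66 - Q)q_W - (2q_W + 3q_W²). Setting ∂π_W/∂q_W = 0: 64 - 8q_W - (q_B) = 0.
Bastion's first-order condition: 39 - 4q_B - (q_W) = 0.
So q_W = (64 - q_B)/8 and q_B = (39 - q_W)/4.
Solving the pair: q_W = 7, q_B = 8.
Total output Q = 15, so price P = 66 - 15 = 51.

51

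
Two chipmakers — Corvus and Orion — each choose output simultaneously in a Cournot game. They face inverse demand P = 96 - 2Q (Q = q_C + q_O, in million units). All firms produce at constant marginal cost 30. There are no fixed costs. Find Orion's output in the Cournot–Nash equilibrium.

11

A representative firm's profit is π_i = q_i(96 - 2Q) - 30q_i.
First-order condition (treating rivals' output as given): 66 - 4q_i - 2q_j = 0.
By symmetry each firm produces the same amount; substituting q_j = q_i yields q_i = 66/6 = 11.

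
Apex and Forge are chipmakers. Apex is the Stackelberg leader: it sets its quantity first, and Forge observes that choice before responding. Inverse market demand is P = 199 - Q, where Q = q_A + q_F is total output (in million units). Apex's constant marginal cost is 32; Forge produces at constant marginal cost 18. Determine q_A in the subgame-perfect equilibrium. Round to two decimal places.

Solve by backward induction. Given q_A, the follower Forge maximises π_F = (199 - q_A - q_F)q_F - 18q_F.
∂π_F/∂q_F = 181 - q_A - 2q_F = 0 gives the reaction function q_F = (181 - q_A)/2.
The leader anticipates this reaction. Substituting into P = 199 - Q gives P = 217/2 - (1/2)q_A, so π_A = (217/2 - (1/2)q_A)q_A - 32q_A.
Leader FOC: 153/2 - q_A = 0, so q_A = 153/2.
Then q_F = (181 - 153/2)/2 = 209/4.

76.50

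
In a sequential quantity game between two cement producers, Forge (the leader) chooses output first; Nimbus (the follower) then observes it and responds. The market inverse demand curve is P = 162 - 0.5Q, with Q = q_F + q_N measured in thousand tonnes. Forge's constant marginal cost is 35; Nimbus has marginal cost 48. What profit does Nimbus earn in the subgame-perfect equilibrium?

968

Solve by backward induction. Given q_F, the follower Nimbus maximises π_N = (162 - (1/2)q_F - (1/2)q_N)q_N - 48q_N.
Setting the follower's marginal profit to zero, 114 - (1/2)q_F - q_N = 0, i.e. q_N = (114 - (1/2)q_F).
The leader anticipates this reaction. Substituting into P = 162 - 0.5Q gives P = 105 - (1/4)q_F, so π_F = (105 - (1/4)q_F)q_F - 35q_F.
Leader FOC: 70 - (1/2)q_F = 0, so q_F = 140.
Then q_N = (114 - (1/2)·140) = 44.
Price P = 162 - (1/2)·184 = 70.
Nimbus's profit: (70 - 48)·44 = 968.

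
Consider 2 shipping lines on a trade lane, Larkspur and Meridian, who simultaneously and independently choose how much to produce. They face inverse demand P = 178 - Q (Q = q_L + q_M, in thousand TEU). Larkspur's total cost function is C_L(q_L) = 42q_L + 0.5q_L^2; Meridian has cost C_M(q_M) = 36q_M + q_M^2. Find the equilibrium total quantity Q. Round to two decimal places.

Larkspur's profit: π_L = (178 - Q)q_L - (42q_L + (1/2)q_L²). Setting ∂π_L/∂q_L = 0: 136 - 3q_L - (q_M) = 0.
Meridian's first-order condition: 142 - 4q_M - (q_L) = 0.
Rearranging gives the reaction functions q_L = (136 - q_M)/3 and q_M = (142 - q_L)/4.
Solving the pair: q_L = 402/11, q_M = 290/11.
Total output Q = 402/11 + 290/11 = 692/11.

62.91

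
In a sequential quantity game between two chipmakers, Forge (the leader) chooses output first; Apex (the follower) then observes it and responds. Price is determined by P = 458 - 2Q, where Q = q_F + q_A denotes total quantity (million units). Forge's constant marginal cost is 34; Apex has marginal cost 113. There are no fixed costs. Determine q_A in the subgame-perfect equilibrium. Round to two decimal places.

23.38

The follower Apex best-responds to any q_F: π_A = (458 - 2Q)q_A - 113q_A.
Follower FOC: 345 - 2q_F - 4q_A = 0, so q_A(q_F) = (345 - 2q_F)/4.
Forge substitutes q_A(q_F) into its own profit: π_F = q_F(458 - 2q_F - (345 - 2q_F)/2) - 34q_F = (571/2 - q_F)q_F - 34q_F.
Leader FOC: 503/2 - 2q_F = 0, so q_F = 503/4.
Then q_A = (345 - 2·(503/4))/4 = 187/8.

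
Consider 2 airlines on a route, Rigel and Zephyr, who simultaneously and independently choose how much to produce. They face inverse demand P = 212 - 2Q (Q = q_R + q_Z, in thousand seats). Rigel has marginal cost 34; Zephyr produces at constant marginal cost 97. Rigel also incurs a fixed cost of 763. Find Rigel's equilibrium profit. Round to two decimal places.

Rigel's profit: π_R = (212 - 2Q)q_R - (34q_R). Setting ∂π_R/∂q_R = 0: 178 - 4q_R - 2(q_Z) = 0.
Zephyr's first-order condition: 115 - 4q_Z - 2(q_R) = 0.
So q_R = (178 - 2q_Z)/4 and q_Z = (115 - 2q_R)/4.
Solving the pair: q_R = 241/6, q_Z = 26/3.
Price P = 212 - 2·(293/6) = 343/3.
Rigel's profit: (343/3 - 34)·(241/6) - 763 = 2463.7222.

2463.72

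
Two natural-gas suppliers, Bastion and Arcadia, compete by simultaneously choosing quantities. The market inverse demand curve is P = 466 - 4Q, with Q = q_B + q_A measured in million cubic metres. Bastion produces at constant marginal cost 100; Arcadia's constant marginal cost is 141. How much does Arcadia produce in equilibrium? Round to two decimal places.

23.67

Bastion's profit: π_B = (466 - 4Q)q_B - (100q_B). Setting ∂π_B/∂q_B = 0: 366 - 8q_B - 4(q_A) = 0.
Arcadia's first-order condition: 325 - 8q_A - 4(q_B) = 0.
Best responses: q_B = (366 - 4q_A)/8, q_A = (325 - 4q_B)/8.
Substituting one into the other gives q_B = 407/12 and q_A = 71/3.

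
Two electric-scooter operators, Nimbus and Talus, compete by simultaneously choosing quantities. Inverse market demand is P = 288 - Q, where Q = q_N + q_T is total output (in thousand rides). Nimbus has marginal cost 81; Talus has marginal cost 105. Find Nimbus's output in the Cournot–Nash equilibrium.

77

Nimbus's profit: π_N = (288 - Q)q_N - (81q_N). Setting ∂π_N/∂q_N = 0: 207 - 2q_N - (q_T) = 0.
Talus's profit: π_T = (288 - Q)q_T - (105q_T). Setting ∂π_T/∂q_T = 0: 183 - 2q_T - (q_N) = 0.
So q_N = (207 - q_T)/2 and q_T = (183 - q_N)/2.
Substituting one into the other gives q_N = 77 and q_T = 53.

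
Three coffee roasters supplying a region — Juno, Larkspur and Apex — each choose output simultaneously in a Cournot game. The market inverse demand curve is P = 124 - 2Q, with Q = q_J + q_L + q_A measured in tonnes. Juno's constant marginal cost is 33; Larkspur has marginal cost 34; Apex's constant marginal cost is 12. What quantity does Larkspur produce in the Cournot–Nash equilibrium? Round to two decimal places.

Juno's profit: π_J = (124 - 2Q)q_J - (33q_J). Setting ∂π_J/∂q_J = 0: 91 - 4q_J - 2(q_L + q_A) = 0.
Larkspur's profit: π_L = (124 - 2Q)q_L - (34q_L). Setting ∂π_L/∂q_L = 0: 90 - 4q_L - 2(q_J + q_A) = 0.
Apex's first-order condition: 112 - 4q_A - 2(q_J + q_L) = 0.
Adding the 3 conditions: 293 − 4Q − 4Q = 0, i.e. Q = 293/8.
Back-substituting: q_J = (91 − 293/4)/2 = 71/8, q_L = (90 − 293/4)/2 = 67/8, q_A = (112 − 293/4)/2 = 155/8.

8.38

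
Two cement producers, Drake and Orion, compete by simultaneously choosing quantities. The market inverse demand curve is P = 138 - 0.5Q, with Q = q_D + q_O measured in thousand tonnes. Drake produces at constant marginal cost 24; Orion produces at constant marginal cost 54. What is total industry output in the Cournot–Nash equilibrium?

132

Drake's profit: π_D = (138 - 0.5Q)q_D - (24q_D). Setting ∂π_D/∂q_D = 0: 114 - q_D - (1/2)(q_O) = 0.
Orion's profit: π_O = (138 - 0.5Q)q_O - (54q_O). Setting ∂π_O/∂q_O = 0: 84 - q_O - (1/2)(q_D) = 0.
Best responses: q_D = (114 - (1/2)q_O), q_O = (84 - (1/2)q_D).
Solving the pair: q_D = 96, q_O = 36.
Total output Q = 96 + 36 = 132.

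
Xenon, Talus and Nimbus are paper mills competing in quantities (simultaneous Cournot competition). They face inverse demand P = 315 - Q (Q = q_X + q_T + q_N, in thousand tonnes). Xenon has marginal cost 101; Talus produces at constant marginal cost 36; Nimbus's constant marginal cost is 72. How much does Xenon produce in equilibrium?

Xenon's profit: π_X = (315 - Q)q_X - (101q_X). Setting ∂π_X/∂q_X = 0: 214 - 2q_X - (q_T + q_N) = 0.
Talus's profit: π_T = (315 - Q)q_T - (36q_T). Setting ∂π_T/∂q_T = 0: 279 - 2q_T - (q_X + q_N) = 0.
Nimbus's profit: π_N = (315 - Q)q_N - (72q_N). Setting ∂π_N/∂q_N = 0: 243 - 2q_N - (q_X + q_T) = 0.
Adding the 3 conditions: 736 − 2Q − 2Q = 0, i.e. Q = 184.
Back-substituting: q_X = (214 − 184) = 30, q_T = (279 − 184) = 95, q_N = (243 − 184) = 59.

30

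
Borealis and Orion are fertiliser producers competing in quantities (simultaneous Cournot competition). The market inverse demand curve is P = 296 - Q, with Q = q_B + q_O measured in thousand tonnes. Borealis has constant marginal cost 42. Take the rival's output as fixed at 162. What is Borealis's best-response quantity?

46

With the rival's output fixed at 162, Borealis's profit is π_B = (296 - 162 - q_B)q_B - (42q_B) = (134 - q_B)q_B - (42q_B).
∂π_B/∂q_B = 92 - 2q_B = 0, so q_B = 46.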